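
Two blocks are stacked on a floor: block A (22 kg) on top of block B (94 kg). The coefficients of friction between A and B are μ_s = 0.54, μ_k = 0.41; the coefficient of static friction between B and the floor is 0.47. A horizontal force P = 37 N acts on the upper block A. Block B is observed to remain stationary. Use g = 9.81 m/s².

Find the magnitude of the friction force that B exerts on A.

Between the blocks, N₁ = m_A g = 215.8 N.
So the A–B interface can sustain at most μ_s N₁ = 116.5 N of static friction.
Since P = 37 N ≤ 116.5 N, A does not slip on B; friction on A equals P = 37 N.
By Newton's third law B feels 37 N forward from A. With B stationary, the floor's static friction on B balances it: f₂ = 37 N (well within μ_s(m_A+m_B)g = 534.8 N).

f ≈ 37 N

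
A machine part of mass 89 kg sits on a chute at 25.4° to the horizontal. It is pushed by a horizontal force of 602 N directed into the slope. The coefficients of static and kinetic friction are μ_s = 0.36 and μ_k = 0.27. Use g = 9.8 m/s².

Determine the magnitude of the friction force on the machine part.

The horizontal push has a component P sin θ into the surface, so N = m g cos θ + P sin θ = 787.9 + 258.2 = 1046 N.
Parallel to the incline: P cos θ − m g sin θ = 543.8 − 374.1 = 169.7 N; the friction needed to balance this is 169.7 N acting down the slope.
The limit of static friction is μ_s N = 376.6 N.
Since 169.7 N is within the 376.6 N limit, the machine part stays put and friction is exactly 170 N.

f ≈ 170 N (down the incline)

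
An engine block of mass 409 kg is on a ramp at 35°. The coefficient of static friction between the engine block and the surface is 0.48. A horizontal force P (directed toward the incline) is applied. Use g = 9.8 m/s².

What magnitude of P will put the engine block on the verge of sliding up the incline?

At impending motion up the slope, friction acts down-slope at its limit: f = μ_s N.
Perpendicular to the incline: N = m g cos θ + P sin θ.
Along the incline: P cos θ = m g sin θ + μ_s N = m g sin θ + μ_s (m g cos θ + P sin θ).
Solving, P (cos θ − μ_s sin θ) = m g (sin θ + μ_s cos θ), so P = 409×9.8×(sin 35° + 0.48 cos 35°)/(cos 35° − 0.48 sin 35°) = 4010×0.9668/0.5438 = 7130 N.

P ≈ 7130 N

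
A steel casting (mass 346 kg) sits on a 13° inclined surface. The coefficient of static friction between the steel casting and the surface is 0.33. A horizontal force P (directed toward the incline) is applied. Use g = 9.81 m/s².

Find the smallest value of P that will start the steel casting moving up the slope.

P ≈ 2060 N

At impending motion up the slope, friction acts down-slope at its limit: f = μ_s N.
Perpendicular to the incline: N = m g cos θ + P sin θ.
Along the incline: P cos θ = m g sin θ + μ_s N = m g sin θ + μ_s (m g cos θ + P sin θ).
Solving, P (cos θ − μ_s sin θ) = m g (sin θ + μ_s cos θ), so P = 346×9.81×(sin 13° + 0.33 cos 13°)/(cos 13° − 0.33 sin 13°) = 3390×0.5465/0.9001 = 2060 N.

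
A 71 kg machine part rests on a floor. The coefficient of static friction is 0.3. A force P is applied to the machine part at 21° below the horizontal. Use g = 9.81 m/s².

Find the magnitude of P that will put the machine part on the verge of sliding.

N = m g + P sin α (the push presses the machine part into the floor).
At impending slip, P cos α = μ_s N = μ_s (m g + P sin α).
Solving: P (cos α − μ_s sin α) = μ_s m g → P = 0.3×697/(cos 21° − 0.3 sin 21°) = 209/0.8261 = 253 N.

P ≈ 253 N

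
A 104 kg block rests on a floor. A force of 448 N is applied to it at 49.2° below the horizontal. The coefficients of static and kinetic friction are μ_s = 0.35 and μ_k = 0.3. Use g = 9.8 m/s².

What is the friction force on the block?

N = m g + P sin α = 1019 + 448×sin 49.2° = 1358 N.
Horizontally, friction must balance P cos α = 292.7 N.
The static-friction limit is μ_s N = 475.4 N.
Since 292.7 N does not exceed the limit, the block stays at rest and f = 293 N.

f ≈ 293 N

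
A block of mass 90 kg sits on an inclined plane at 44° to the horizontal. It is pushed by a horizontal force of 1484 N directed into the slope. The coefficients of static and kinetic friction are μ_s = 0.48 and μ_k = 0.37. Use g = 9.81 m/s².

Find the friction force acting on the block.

The horizontal push has a component P sin θ into the surface, so N = m g cos θ + P sin θ = 635.1 + 1031 = 1666 N.
Parallel to the incline: P cos θ − m g sin θ = 1068 − 613.3 = 454.2 N; the friction needed to balance this is 454.2 N acting down the slope.
Maximum static friction: μ_s N = 0.48 × 1666 = 799.7 N.
Since 454.2 N is within the 799.7 N limit, the block stays put and friction is exactly 454 N.

f ≈ 454 N (down the incline)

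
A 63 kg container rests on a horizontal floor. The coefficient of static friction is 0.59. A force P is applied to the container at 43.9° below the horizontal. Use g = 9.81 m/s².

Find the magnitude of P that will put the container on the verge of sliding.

P ≈ 1170 N

N = m g + P sin α (the push presses the container into the horizontal floor).
At impending slip, P cos α = μ_s N = μ_s (m g + P sin α).
Solving: P (cos α − μ_s sin α) = μ_s m g → P = 0.59×618/(cos 43.9° − 0.59 sin 43.9°) = 365/0.3114 = 1170 N.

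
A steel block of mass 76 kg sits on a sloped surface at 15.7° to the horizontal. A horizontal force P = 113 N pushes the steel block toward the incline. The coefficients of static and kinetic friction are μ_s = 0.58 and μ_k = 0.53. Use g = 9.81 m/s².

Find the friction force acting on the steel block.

The horizontal push has a component P sin θ into the surface, so N = m g cos θ + P sin θ = 717.7 + 30.58 = 748.3 N.
Parallel to the incline: P cos θ − m g sin θ = 108.8 − 201.7 = -92.96 N; the friction needed to balance this is 92.96 N acting up the slope.
Maximum static friction: μ_s N = 0.58 × 748.3 = 434 N.
Since 92.96 N is within the 434 N limit, the steel block stays put and friction is exactly 93 N.

f ≈ 93 N (up the incline)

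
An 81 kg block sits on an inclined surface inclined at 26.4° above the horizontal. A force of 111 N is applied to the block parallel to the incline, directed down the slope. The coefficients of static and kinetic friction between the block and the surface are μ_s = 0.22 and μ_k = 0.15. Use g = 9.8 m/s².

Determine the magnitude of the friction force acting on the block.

f ≈ 107 N (up the incline)

Normal force: N = m g cos θ = 81 × 9.8 × cos 26.4° = 711 N.
Parallel to the incline, ΣF = 0 gives f = m g sin θ + P = 353 + 111 = 464 N (up-slope positive).
Maximum static friction available: μ_s N = 0.22 × 711 = 156.4 N.
Since |464| > 156.4 N, static friction cannot hold it; the block slides down the incline and kinetic friction applies: f = μ_k N = 0.15 × 711 = 107 N.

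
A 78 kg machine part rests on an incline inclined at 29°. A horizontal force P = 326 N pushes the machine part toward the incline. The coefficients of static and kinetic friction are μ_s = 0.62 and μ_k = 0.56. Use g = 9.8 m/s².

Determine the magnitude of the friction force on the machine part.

The horizontal push has a component P sin θ into the surface, so N = m g cos θ + P sin θ = 668.6 + 158 = 826.6 N.
Parallel to the incline: P cos θ − m g sin θ = 285.1 − 370.6 = -85.46 N; the friction needed to balance this is 85.46 N acting up the slope.
The limit of static friction is μ_s N = 512.5 N.
|f_req| = 85.46 ≤ 512.5 N → the machine part is in equilibrium; friction equals the required value.

f ≈ 85.5 N (up the incline)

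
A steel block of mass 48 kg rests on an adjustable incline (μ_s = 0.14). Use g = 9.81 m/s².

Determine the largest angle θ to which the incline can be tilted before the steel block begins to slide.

At the slip threshold, m g sin θ = μ_s · m g cos θ, so tan θ = μ_s.
θ_max = arctan(0.14) = 7.97°.

θ_max ≈ 7.97°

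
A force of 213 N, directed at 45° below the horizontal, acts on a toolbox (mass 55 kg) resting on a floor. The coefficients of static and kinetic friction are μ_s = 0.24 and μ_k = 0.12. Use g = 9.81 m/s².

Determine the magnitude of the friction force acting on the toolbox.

f ≈ 151 N

Vertical equilibrium gives N = m g + P sin α = 690.2 N.
The horizontal driving force is P cos α = 150.6 N, so equilibrium needs friction f = 150.6 N.
μ_s N = 0.24 × 690.2 = 165.6 N.
150.6 ≤ 165.6 N → static; friction equals the required 151 N.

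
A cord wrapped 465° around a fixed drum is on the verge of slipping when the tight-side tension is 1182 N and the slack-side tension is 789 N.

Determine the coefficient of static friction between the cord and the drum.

μ ≈ 0.0498

T₂/T₁ = e^{μβ} → μ = ln(T₂/T₁)/β.
β = 465° = 8.116 rad.
μ = ln(1182/789)/8.116 = ln(1.498)/8.116 = 0.0498.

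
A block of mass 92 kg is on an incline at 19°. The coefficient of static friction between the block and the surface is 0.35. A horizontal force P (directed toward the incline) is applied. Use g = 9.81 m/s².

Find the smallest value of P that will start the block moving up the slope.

P ≈ 713 N

At impending motion up the slope, friction acts down-slope at its limit: f = μ_s N.
Perpendicular to the incline: N = m g cos θ + P sin θ.
Along the incline: P cos θ = m g sin θ + μ_s N = m g sin θ + μ_s (m g cos θ + P sin θ).
Solving, P (cos θ − μ_s sin θ) = m g (sin θ + μ_s cos θ), so P = 92×9.81×(sin 19° + 0.35 cos 19°)/(cos 19° − 0.35 sin 19°) = 903×0.6565/0.8316 = 713 N.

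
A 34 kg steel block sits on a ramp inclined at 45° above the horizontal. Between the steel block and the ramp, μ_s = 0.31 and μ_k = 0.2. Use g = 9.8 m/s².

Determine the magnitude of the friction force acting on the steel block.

Perpendicular to the surface, N = m g cos θ = 34·9.8·cos 45° = 235.6 N.
For equilibrium along the incline, friction must balance the weight component: f = m g sin θ = 235.6 N up the slope.
Maximum static friction available: μ_s N = 0.31 × 235.6 = 73.04 N.
|235.6| exceeds 73.04 N, so the steel block slips down-slope; friction is kinetic, f = μ_k N = 0.2×235.6 = 47.1 N.

f ≈ 47.1 N (up the incline)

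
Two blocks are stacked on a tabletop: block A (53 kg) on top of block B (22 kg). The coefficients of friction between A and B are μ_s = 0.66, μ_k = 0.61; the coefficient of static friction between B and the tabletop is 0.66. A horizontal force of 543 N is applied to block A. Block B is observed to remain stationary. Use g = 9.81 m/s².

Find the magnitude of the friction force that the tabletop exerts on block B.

Between the blocks, N₁ = m_A g = 519.9 N.
So the A–B interface can sustain at most μ_s N₁ = 343.2 N of static friction.
Since P = 543 N > 343.2 N, A slides on B; the A–B friction is kinetic: f₁ = μ_k N₁ = 0.61×519.9 = 317 N.
B experiences an equal 317 N forward from A (third law). B is in equilibrium, so the floor supplies f₂ = 317 N of static friction (limit μ_s(m_A+m_B)g = 485.6 N, not exceeded).

f ≈ 317 N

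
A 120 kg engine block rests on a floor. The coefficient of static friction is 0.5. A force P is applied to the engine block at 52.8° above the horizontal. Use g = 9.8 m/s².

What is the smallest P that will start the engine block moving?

N = m g − P sin α (the pull lifts the engine block).
At impending slip, P cos α = μ_s N = μ_s (m g − P sin α).
Solving: P (cos α + μ_s sin α) = μ_s m g → P = 0.5×1180/(cos 52.8° + 0.5 sin 52.8°) = 588/1.003 = 586 N.

P ≈ 586 N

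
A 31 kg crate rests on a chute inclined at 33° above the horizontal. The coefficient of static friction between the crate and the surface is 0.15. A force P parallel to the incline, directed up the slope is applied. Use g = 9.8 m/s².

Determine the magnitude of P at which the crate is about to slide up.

P ≈ 204 N

At impending motion up the slope, friction acts down-slope at its limit: f = μ_s N.
P is parallel to the surface, so N = m g cos θ = 255 N.
Along the incline: P = m g sin θ + μ_s N = 165 + 0.15×255 = 204 N.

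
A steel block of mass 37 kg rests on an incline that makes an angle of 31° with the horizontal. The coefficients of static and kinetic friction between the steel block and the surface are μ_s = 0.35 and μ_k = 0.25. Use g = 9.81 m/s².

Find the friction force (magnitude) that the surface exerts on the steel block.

f ≈ 77.8 N (up the incline)

Perpendicular to the surface, N = m g cos θ = 37·9.81·cos 31° = 311.1 N.
For equilibrium along the incline, friction must balance the weight component: f = m g sin θ = 186.9 N up the slope.
Static friction can supply at most μ_s N = 108.9 N.
Since |186.9| > 108.9 N, static friction cannot hold it; the steel block slides down the incline and kinetic friction applies: f = μ_k N = 0.25 × 311.1 = 77.8 N.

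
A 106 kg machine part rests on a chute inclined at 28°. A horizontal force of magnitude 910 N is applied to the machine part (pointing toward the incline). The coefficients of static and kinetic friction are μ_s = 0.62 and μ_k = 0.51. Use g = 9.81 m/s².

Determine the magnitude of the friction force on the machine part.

Normal direction: N = m g cos θ + P sin θ = 1345 N.
Parallel to the incline: P cos θ − m g sin θ = 803.5 − 488.2 = 315.3 N; the friction needed to balance this is 315.3 N acting down the slope.
Maximum static friction: μ_s N = 0.62 × 1345 = 834.1 N.
Since 315.3 N is within the 834.1 N limit, the machine part stays put and friction is exactly 315 N.

f ≈ 315 N (down the incline)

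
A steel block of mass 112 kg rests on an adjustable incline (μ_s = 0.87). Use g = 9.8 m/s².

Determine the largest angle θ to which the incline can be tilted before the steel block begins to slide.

θ_max ≈ 41°

At the slip threshold, m g sin θ = μ_s · m g cos θ, so tan θ = μ_s.
θ_max = arctan(0.87) = 41°.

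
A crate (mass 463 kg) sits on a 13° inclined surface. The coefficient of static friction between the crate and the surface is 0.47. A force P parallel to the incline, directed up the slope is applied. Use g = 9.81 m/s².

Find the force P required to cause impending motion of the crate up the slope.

P ≈ 3100 N

At impending motion up the slope, friction acts down-slope at its limit: f = μ_s N.
P is parallel to the surface, so N = m g cos θ = 4430 N.
Along the incline: P = m g sin θ + μ_s N = 1020 + 0.47×4430 = 3100 N.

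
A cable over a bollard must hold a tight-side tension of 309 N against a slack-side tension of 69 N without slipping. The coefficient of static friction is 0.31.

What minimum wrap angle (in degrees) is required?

T₂/T₁ = e^{μβ} → β = ln(T₂/T₁)/μ.
β = ln(309/69)/0.31 = 1.499/0.31 = 4.836 rad.
In degrees: β = 4.836 × 180/π = 277°.

β_min ≈ 277°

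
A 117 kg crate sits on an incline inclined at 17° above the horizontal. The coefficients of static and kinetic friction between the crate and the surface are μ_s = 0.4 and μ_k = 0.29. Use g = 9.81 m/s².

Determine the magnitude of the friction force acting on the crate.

f ≈ 336 N (up the incline)

The normal reaction is N = m g cos θ = 1098 N.
For equilibrium along the incline, friction must balance the weight component: f = m g sin θ = 335.6 N up the slope.
The static-friction ceiling is μ_s N = 0.4 × 1098 = 439 N.
Since |335.6| ≤ 439 N, the crate remains in static equilibrium and friction takes exactly the required value.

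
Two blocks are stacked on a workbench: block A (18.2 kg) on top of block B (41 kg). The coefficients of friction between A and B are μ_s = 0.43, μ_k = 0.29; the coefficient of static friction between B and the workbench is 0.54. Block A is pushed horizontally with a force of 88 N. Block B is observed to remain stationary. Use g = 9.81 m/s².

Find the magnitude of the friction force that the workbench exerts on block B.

The normal force B exerts on A is simply A's weight, N₁ = 178.5 N.
So the A–B interface can sustain at most μ_s N₁ = 76.77 N of static friction.
P = 88 N exceeds that limit, so A slips over B and the interface friction becomes kinetic: f₁ = μ_k N₁ = 0.29×178.5 = 51.8 N.
By Newton's third law B feels 51.8 N forward from A. With B stationary, the floor's static friction on B balances it: f₂ = 51.8 N (well within μ_s(m_A+m_B)g = 313.6 N).

f ≈ 51.8 N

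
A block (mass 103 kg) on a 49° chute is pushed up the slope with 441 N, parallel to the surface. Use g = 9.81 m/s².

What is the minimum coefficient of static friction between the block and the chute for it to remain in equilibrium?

N = m g cos θ = 662.9 N.
Friction must make up the shortfall along the incline: f = m g sin θ − P = 762.6 − 441 = 321.6 N.
At the threshold f = μ_s N, so μ_s,min = 321.6/662.9 = 0.485.

μ_s,min ≈ 0.485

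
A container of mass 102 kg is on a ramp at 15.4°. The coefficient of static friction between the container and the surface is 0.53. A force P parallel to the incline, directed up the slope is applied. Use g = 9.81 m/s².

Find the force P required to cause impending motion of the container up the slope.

At impending motion up the slope, friction acts down-slope at its limit: f = μ_s N.
P is parallel to the surface, so N = m g cos θ = 965 N.
Along the incline: P = m g sin θ + μ_s N = 266 + 0.53×965 = 777 N.

P ≈ 777 N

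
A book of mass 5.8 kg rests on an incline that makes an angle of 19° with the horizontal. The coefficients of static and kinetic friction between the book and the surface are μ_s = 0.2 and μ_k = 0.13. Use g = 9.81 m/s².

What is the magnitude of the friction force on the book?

f ≈ 6.99 N (up the incline)

Perpendicular to the surface, N = m g cos θ = 5.8·9.81·cos 19° = 53.8 N.
For equilibrium along the incline, friction must balance the weight component: f = m g sin θ = 18.52 N up the slope.
Static friction can supply at most μ_s N = 10.76 N.
Since |18.52| > 10.76 N, static friction cannot hold it; the book slides down the incline and kinetic friction applies: f = μ_k N = 0.13 × 53.8 = 6.99 N.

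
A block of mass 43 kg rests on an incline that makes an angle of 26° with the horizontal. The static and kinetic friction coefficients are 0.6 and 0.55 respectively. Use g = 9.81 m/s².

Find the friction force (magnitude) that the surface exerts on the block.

Normal force: N = m g cos θ = 43 × 9.81 × cos 26° = 379.1 N.
Along the slope the weight component is m g sin θ = 184.9 N; friction must supply exactly this, acting up-slope.
The static-friction ceiling is μ_s N = 0.6 × 379.1 = 227.5 N.
Since |184.9| ≤ 227.5 N, the block remains in static equilibrium and friction takes exactly the required value.

f ≈ 185 N (up the incline)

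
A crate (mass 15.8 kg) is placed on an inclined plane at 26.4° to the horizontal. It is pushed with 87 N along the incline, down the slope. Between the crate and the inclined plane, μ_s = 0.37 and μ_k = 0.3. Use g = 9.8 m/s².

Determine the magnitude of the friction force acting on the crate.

The normal reaction is N = m g cos θ = 138.7 N.
The friction needed for equilibrium is m g sin θ + P = 68.85 + 87 = 155.8 N, measured positive up-slope.
Maximum static friction available: μ_s N = 0.37 × 138.7 = 51.32 N.
|155.8| exceeds 51.32 N, so the crate slips down-slope; friction is kinetic, f = μ_k N = 0.3×138.7 = 41.6 N.

f ≈ 41.6 N (up the incline)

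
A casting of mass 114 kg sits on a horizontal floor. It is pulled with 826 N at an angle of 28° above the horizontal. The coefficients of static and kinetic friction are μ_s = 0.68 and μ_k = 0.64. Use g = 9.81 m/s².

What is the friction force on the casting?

f ≈ 468 N

The vertical component of P reduces the normal force: N = m g − P sin α = 1118 − 387.8 = 730.6 N.
Horizontally, friction must balance P cos α = 729.3 N.
μ_s N = 0.68 × 730.6 = 496.8 N.
729.3 > 496.8 N → the casting slides; f = μ_k N = 0.64×730.6 = 468 N.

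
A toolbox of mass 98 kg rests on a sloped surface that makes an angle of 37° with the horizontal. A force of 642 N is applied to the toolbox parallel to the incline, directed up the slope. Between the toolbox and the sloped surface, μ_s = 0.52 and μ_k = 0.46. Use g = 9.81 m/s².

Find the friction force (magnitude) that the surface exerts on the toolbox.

f ≈ 63.4 N (down the incline)

Normal force: N = m g cos θ = 98 × 9.81 × cos 37° = 767.8 N.
Parallel to the incline, ΣF = 0 gives f = m g sin θ − P = 578.6 − 642 = -63.43 N (up-slope positive).
Maximum static friction available: μ_s N = 0.52 × 767.8 = 399.3 N.
Since |-63.43| ≤ 399.3 N, static friction is sufficient; f equals the required value, not μ_s N.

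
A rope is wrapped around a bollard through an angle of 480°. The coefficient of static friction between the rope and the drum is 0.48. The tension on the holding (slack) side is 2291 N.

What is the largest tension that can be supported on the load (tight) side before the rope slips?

At impending slip the capstan equation gives T₂/T₁ = e^{μβ} with β in radians.
β = 480° × π/180 = 8.378 rad.
e^{μβ} = e^{0.48×8.378} = 55.77.
T₂ = T₁ · e^{μβ} = 2291 × 55.77 = 128000 N.

T_max ≈ 128000 N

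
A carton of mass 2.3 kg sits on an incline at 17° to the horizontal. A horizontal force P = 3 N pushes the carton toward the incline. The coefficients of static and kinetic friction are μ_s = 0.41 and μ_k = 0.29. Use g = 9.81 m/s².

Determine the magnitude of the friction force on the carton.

f ≈ 3.73 N (up the incline)

The horizontal push has a component P sin θ into the surface, so N = m g cos θ + P sin θ = 21.58 + 0.8771 = 22.45 N.
Parallel to the incline: P cos θ − m g sin θ = 2.869 − 6.597 = -3.728 N; the friction needed to balance this is 3.728 N acting up the slope.
The limit of static friction is μ_s N = 9.206 N.
Since 3.728 N is within the 9.206 N limit, the carton stays put and friction is exactly 3.73 N.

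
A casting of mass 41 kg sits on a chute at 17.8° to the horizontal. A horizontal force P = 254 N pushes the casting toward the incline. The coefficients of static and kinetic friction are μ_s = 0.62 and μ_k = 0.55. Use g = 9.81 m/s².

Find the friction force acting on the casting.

Resolve perpendicular to the incline: N = m g cos θ + P sin θ = 41×9.81×cos 17.8° + 254×sin 17.8° = 460.6 N.
Parallel to the incline: P cos θ − m g sin θ = 241.8 − 123 = 118.9 N; the friction needed to balance this is 118.9 N acting down the slope.
Maximum static friction: μ_s N = 0.62 × 460.6 = 285.6 N.
Since 118.9 N is within the 285.6 N limit, the casting stays put and friction is exactly 119 N.

f ≈ 119 N (down the incline)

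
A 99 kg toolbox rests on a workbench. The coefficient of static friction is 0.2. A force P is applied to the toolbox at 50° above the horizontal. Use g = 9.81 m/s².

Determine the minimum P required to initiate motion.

P ≈ 244 N

N = m g − P sin α (the pull lifts the toolbox).
At impending slip, P cos α = μ_s N = μ_s (m g − P sin α).
Solving: P (cos α + μ_s sin α) = μ_s m g → P = 0.2×971/(cos 50° + 0.2 sin 50°) = 194/0.796 = 244 N.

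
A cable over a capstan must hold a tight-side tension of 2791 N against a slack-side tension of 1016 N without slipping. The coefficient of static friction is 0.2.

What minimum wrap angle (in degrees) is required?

T₂/T₁ = e^{μβ} → β = ln(T₂/T₁)/μ.
β = ln(2791/1016)/0.2 = 1.011/0.2 = 5.053 rad.
In degrees: β = 5.053 × 180/π = 289°.

β_min ≈ 289°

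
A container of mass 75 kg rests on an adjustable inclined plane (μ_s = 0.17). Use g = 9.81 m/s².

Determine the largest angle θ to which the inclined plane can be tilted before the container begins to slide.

At the slip threshold, m g sin θ = μ_s · m g cos θ, so tan θ = μ_s.
θ_max = arctan(0.17) = 9.65°.

θ_max ≈ 9.65°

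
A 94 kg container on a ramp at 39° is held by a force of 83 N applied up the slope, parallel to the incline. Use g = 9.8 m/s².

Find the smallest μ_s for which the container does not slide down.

N = m g cos θ = 715.9 N.
Friction must make up the shortfall along the incline: f = m g sin θ − P = 579.7 − 83 = 496.7 N.
At the threshold f = μ_s N, so μ_s,min = 496.7/715.9 = 0.694.

μ_s,min ≈ 0.694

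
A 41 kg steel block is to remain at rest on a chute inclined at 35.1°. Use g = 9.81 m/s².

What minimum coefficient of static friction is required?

μ_s,min ≈ 0.703

At the slip threshold m g sin θ = μ_s m g cos θ, so μ_s,min = tan θ.
μ_s,min = tan 35.1° = 0.703.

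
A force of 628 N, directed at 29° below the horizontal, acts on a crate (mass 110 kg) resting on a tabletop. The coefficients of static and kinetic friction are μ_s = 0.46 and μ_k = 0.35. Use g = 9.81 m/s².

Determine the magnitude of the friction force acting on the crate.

f ≈ 549 N

The vertical component of P adds to the normal force: N = m g + P sin α = 1079 + 304.5 = 1384 N.
The horizontal driving force is P cos α = 549.3 N, so equilibrium needs friction f = 549.3 N.
The static-friction limit is μ_s N = 636.4 N.
549.3 ≤ 636.4 N → static; friction equals the required 549 N.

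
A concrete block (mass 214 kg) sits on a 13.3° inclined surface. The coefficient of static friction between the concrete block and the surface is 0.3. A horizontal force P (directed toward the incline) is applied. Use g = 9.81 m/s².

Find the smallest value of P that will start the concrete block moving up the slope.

P ≈ 1210 N

At impending motion up the slope, friction acts down-slope at its limit: f = μ_s N.
Perpendicular to the incline: N = m g cos θ + P sin θ.
Along the incline: P cos θ = m g sin θ + μ_s N = m g sin θ + μ_s (m g cos θ + P sin θ).
Solving, P (cos θ − μ_s sin θ) = m g (sin θ + μ_s cos θ), so P = 214×9.81×(sin 13.3° + 0.3 cos 13.3°)/(cos 13.3° − 0.3 sin 13.3°) = 2100×0.522/0.9042 = 1210 N.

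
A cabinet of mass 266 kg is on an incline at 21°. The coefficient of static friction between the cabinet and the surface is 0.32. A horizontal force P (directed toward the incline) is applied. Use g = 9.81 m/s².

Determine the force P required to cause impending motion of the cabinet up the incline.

P ≈ 2090 N

At impending motion up the slope, friction acts down-slope at its limit: f = μ_s N.
Perpendicular to the incline: N = m g cos θ + P sin θ.
Along the incline: P cos θ = m g sin θ + μ_s N = m g sin θ + μ_s (m g cos θ + P sin θ).
Solving, P (cos θ − μ_s sin θ) = m g (sin θ + μ_s cos θ), so P = 266×9.81×(sin 21° + 0.32 cos 21°)/(cos 21° − 0.32 sin 21°) = 2610×0.6571/0.8189 = 2090 N.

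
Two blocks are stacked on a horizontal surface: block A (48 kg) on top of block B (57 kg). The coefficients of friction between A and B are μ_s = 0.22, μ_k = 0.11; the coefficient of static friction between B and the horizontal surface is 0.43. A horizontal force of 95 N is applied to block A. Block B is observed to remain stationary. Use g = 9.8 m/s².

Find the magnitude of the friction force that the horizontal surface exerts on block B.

Between the blocks, N₁ = m_A g = 470.4 N.
Maximum static friction on A from B: μ_s N₁ = 0.22×470.4 = 103.5 N.
Since P = 95 N ≤ 103.5 N, A does not slip on B; friction on A equals P = 95 N.
B experiences an equal 95 N forward from A (third law). B is in equilibrium, so the floor supplies f₂ = 95 N of static friction (limit μ_s(m_A+m_B)g = 442.5 N, not exceeded).

f ≈ 95 N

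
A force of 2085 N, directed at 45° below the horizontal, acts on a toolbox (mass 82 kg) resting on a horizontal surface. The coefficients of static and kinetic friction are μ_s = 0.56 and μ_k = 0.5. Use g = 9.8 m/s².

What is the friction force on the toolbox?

f ≈ 1140 N

N = m g + P sin α = 803.6 + 2085×sin 45° = 2278 N.
Horizontally, friction must balance P cos α = 1474 N.
μ_s N = 0.56 × 2278 = 1276 N.
The required friction exceeds μ_s N, so the toolbox moves and f = μ_k N = 1140 N.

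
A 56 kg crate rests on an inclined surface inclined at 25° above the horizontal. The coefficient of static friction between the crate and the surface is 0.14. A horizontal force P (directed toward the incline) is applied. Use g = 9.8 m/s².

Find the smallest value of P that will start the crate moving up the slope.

At impending motion up the slope, friction acts down-slope at its limit: f = μ_s N.
Perpendicular to the incline: N = m g cos θ + P sin θ.
Along the incline: P cos θ = m g sin θ + μ_s N = m g sin θ + μ_s (m g cos θ + P sin θ).
Solving, P (cos θ − μ_s sin θ) = m g (sin θ + μ_s cos θ), so P = 56×9.8×(sin 25° + 0.14 cos 25°)/(cos 25° − 0.14 sin 25°) = 549×0.5495/0.8471 = 356 N.

P ≈ 356 N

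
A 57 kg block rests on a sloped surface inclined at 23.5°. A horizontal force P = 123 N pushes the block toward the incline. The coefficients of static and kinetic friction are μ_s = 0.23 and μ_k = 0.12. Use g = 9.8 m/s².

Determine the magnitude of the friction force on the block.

f ≈ 110 N (up the incline)

The horizontal push has a component P sin θ into the surface, so N = m g cos θ + P sin θ = 512.3 + 49.05 = 561.3 N.
Parallel to the incline: P cos θ − m g sin θ = 112.8 − 222.7 = -109.9 N; the friction needed to balance this is 109.9 N acting up the slope.
Maximum static friction: μ_s N = 0.23 × 561.3 = 129.1 N.
|f_req| = 109.9 ≤ 129.1 N → the block is in equilibrium; friction equals the required value.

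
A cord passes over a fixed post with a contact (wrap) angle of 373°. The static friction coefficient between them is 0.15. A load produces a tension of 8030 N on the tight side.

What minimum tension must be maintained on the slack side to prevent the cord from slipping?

T_min ≈ 3020 N

Capstan equation at impending slip: T_tight/T_slack = e^{μβ}.
β = 373° = 6.51 rad; e^{μβ} = e^{0.15×6.51} = 2.655.
T_slack = T_tight / e^{μβ} = 8030 / 2.655 = 3020 N.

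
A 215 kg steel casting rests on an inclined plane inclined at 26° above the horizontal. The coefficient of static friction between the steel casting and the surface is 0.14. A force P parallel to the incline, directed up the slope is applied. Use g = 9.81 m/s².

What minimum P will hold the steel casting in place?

P_min ≈ 659 N

The steel casting tends to slide down (tan θ > μ_s), so at the point of impending slip friction acts up-slope at its limit: f = μ_s N.
P is parallel to the surface, so N = m g cos θ = 1900 N.
Along the incline: P + μ_s N = m g sin θ, so P = 925 − 0.14×1900 = 659 N.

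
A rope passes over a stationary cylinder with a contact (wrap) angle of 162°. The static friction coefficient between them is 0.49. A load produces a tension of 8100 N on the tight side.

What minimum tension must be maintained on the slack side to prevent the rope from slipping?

Capstan equation at impending slip: T_tight/T_slack = e^{μβ}.
β = 162° = 2.827 rad; e^{μβ} = e^{0.49×2.827} = 3.997.
T_slack = T_tight / e^{μβ} = 8100 / 3.997 = 2030 N.

T_min ≈ 2030 N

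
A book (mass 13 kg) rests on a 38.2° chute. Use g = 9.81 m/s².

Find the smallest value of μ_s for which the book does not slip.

μ_s,min ≈ 0.787

At the slip threshold m g sin θ = μ_s m g cos θ, so μ_s,min = tan θ.
μ_s,min = tan 38.2° = 0.787.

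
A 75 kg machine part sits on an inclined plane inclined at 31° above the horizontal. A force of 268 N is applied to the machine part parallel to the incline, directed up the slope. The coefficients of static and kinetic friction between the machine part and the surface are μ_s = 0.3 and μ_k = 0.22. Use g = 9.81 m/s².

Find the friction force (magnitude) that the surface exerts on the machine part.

Normal force: N = m g cos θ = 75 × 9.81 × cos 31° = 630.7 N.
Parallel to the incline, ΣF = 0 gives f = m g sin θ − P = 378.9 − 268 = 110.9 N (up-slope positive).
Static friction can supply at most μ_s N = 189.2 N.
Since |110.9| ≤ 189.2 N, the machine part remains in static equilibrium and friction takes exactly the required value.

f ≈ 111 N (up the incline)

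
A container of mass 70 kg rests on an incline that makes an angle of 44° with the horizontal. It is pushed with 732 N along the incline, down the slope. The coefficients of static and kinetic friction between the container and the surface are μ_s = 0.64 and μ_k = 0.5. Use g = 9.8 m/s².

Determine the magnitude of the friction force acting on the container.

f ≈ 247 N (up the incline)

Normal force: N = m g cos θ = 70 × 9.8 × cos 44° = 493.5 N.
For equilibrium along the incline the friction force must supply f = m g sin θ + P = 476.5 + 732 = 1209 N (positive meaning up-slope).
Static friction can supply at most μ_s N = 315.8 N.
|1209| exceeds 315.8 N, so the container slips down-slope; friction is kinetic, f = μ_k N = 0.5×493.5 = 247 N.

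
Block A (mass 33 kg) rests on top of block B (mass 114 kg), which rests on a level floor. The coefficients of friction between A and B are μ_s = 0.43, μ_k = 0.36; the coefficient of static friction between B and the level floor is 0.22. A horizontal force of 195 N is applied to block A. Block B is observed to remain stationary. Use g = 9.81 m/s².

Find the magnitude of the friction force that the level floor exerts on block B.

f ≈ 117 N

Between the blocks, N₁ = m_A g = 323.7 N.
Maximum static friction on A from B: μ_s N₁ = 0.43×323.7 = 139.2 N.
Since P = 195 N > 139.2 N, A slides on B; the A–B friction is kinetic: f₁ = μ_k N₁ = 0.36×323.7 = 117 N.
B experiences an equal 117 N forward from A (third law). B is in equilibrium, so the floor supplies f₂ = 117 N of static friction (limit μ_s(m_A+m_B)g = 317.3 N, not exceeded).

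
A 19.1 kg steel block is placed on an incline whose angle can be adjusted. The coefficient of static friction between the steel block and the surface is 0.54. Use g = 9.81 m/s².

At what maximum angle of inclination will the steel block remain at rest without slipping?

θ_max ≈ 28.4°

At the slip threshold, m g sin θ = μ_s · m g cos θ, so tan θ = μ_s.
θ_max = arctan(0.54) = 28.4°.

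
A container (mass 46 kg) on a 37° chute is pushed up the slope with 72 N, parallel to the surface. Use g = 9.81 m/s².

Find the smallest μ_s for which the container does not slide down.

N = m g cos θ = 360.4 N.
Friction must make up the shortfall along the incline: f = m g sin θ − P = 271.6 − 72 = 199.6 N.
At the threshold f = μ_s N, so μ_s,min = 199.6/360.4 = 0.554.

μ_s,min ≈ 0.554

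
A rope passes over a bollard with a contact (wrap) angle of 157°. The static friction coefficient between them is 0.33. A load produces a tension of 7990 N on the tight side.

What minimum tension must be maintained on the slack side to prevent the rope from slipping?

Capstan equation at impending slip: T_tight/T_slack = e^{μβ}.
β = 157° = 2.74 rad; e^{μβ} = e^{0.33×2.74} = 2.47.
T_slack = T_tight / e^{μβ} = 7990 / 2.47 = 3230 N.

T_min ≈ 3230 N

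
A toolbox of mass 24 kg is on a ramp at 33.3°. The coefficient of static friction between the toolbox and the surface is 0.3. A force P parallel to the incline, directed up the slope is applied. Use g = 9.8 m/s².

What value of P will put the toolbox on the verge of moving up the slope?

At impending motion up the slope, friction acts down-slope at its limit: f = μ_s N.
P is parallel to the surface, so N = m g cos θ = 197 N.
Along the incline: P = m g sin θ + μ_s N = 129 + 0.3×197 = 188 N.

P ≈ 188 N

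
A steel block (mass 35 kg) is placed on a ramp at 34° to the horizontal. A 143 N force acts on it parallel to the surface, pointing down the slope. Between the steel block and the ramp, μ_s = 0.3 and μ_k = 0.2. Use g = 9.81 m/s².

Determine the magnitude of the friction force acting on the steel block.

The normal reaction is N = m g cos θ = 284.7 N.
The friction needed for equilibrium is m g sin θ + P = 192 + 143 = 335 N, measured positive up-slope.
Maximum static friction available: μ_s N = 0.3 × 284.7 = 85.4 N.
|335| exceeds 85.4 N, so the steel block slips down-slope; friction is kinetic, f = μ_k N = 0.2×284.7 = 56.9 N.

f ≈ 56.9 N (up the incline)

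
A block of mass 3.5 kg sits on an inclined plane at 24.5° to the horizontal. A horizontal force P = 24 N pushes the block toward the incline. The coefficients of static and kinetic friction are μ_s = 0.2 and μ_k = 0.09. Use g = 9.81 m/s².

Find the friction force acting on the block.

f ≈ 7.6 N (down the incline)

Resolve perpendicular to the incline: N = m g cos θ + P sin θ = 3.5×9.81×cos 24.5° + 24×sin 24.5° = 41.2 N.
Parallel to the incline: P cos θ − m g sin θ = 21.84 − 14.24 = 7.601 N; the friction needed to balance this is 7.601 N acting down the slope.
Maximum static friction: μ_s N = 0.2 × 41.2 = 8.239 N.
|f_req| = 7.601 ≤ 8.239 N → the block is in equilibrium; friction equals the required value.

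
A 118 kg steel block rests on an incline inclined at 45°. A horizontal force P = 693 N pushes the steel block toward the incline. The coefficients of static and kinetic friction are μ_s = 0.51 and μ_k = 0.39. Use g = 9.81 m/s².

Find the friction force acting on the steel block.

f ≈ 329 N (up the incline)

Normal direction: N = m g cos θ + P sin θ = 1309 N.
Along the incline, the net driving force (taking up-slope positive) is P cos θ − m g sin θ = 490 − 818.5 = -328.5 N, so equilibrium requires friction f = 328.5 N (up-slope).
The limit of static friction is μ_s N = 667.4 N.
Since 328.5 N is within the 667.4 N limit, the steel block stays put and friction is exactly 329 N.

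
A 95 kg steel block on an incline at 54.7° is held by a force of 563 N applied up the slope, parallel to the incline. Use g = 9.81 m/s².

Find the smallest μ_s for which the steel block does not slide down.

N = m g cos θ = 538.5 N.
Friction must make up the shortfall along the incline: f = m g sin θ − P = 760.6 − 563 = 197.6 N.
At the threshold f = μ_s N, so μ_s,min = 197.6/538.5 = 0.367.

μ_s,min ≈ 0.367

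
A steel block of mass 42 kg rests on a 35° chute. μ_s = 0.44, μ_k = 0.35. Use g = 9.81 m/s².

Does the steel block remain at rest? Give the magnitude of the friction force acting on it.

f ≈ 118 N

N = m g cos θ = 338 N.
Down-slope weight component: m g sin θ = 236 N.
μ_s N = 149 N.
236 > 149 N, so it slides; kinetic friction f = μ_k N = 0.35×338 = 118 N.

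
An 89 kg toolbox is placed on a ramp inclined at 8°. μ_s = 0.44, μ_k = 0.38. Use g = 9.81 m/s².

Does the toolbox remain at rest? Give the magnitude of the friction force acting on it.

N = m g cos θ = 865 N.
Down-slope weight component: m g sin θ = 122 N.
μ_s N = 380 N.
122 ≤ 380 N, so it stays put; friction = 122 N.

f ≈ 122 N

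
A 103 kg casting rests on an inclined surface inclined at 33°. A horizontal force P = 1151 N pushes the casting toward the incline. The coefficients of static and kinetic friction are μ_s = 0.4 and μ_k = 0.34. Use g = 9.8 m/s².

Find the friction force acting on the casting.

f ≈ 416 N (down the incline)

Normal direction: N = m g cos θ + P sin θ = 1473 N.
Along the incline, the net driving force (taking up-slope positive) is P cos θ − m g sin θ = 965.3 − 549.8 = 415.6 N, so equilibrium requires friction f = -415.6 N (down-slope).
The limit of static friction is μ_s N = 589.4 N.
|f_req| = 415.6 ≤ 589.4 N → the casting is in equilibrium; friction equals the required value.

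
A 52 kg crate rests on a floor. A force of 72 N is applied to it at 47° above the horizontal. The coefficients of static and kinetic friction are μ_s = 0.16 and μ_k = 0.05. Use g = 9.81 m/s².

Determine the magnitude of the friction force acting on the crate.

f ≈ 49.1 N

The vertical component of P reduces the normal force: N = m g − P sin α = 510.1 − 52.66 = 457.5 N.
Horizontally, friction must balance P cos α = 49.1 N.
μ_s N = 0.16 × 457.5 = 73.19 N.
49.1 ≤ 73.19 N → static; friction equals the required 49.1 N.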